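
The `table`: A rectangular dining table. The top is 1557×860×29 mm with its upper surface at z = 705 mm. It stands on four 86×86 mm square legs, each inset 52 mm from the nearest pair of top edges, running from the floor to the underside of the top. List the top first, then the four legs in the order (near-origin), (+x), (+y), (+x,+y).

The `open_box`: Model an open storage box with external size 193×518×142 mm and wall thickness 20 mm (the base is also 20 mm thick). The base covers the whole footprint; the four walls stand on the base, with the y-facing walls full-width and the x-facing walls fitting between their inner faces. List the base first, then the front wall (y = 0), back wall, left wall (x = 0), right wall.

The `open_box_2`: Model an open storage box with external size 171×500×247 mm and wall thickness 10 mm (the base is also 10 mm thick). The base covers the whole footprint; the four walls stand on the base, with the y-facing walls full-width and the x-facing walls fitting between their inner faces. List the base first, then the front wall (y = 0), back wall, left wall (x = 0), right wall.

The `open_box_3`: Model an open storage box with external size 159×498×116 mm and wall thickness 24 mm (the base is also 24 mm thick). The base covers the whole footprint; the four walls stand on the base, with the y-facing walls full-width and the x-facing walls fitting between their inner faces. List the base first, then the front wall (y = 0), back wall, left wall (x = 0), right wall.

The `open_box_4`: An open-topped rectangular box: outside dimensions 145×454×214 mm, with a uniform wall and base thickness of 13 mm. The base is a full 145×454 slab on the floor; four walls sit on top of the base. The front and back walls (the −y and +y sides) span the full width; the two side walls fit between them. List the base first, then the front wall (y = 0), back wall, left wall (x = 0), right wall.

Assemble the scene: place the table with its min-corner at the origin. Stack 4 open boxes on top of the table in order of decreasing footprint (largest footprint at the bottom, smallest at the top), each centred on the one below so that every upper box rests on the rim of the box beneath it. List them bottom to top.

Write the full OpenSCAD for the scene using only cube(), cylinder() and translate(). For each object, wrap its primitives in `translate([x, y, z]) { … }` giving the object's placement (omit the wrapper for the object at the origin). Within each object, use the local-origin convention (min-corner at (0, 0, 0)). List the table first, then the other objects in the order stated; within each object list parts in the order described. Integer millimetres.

translate([0, 0, 676]) cube([1557, 860, 29]);
translate([52, 52, 0]) cube([86, 86, 676]);
translate([1419, 52, 0]) cube([86, 86, 676]);
translate([52, 722, 0]) cube([86, 86, 676]);
translate([1419, 722, 0]) cube([86, 86, 676]);
translate([682, 171, 705]) {
  cube([193, 518, 20]);
  translate([0, 0, 20]) cube([193, 20, 122]);
  translate([0, 498, 20]) cube([193, 20, 122]);
  translate([0, 20, 20]) cube([20, 478, 122]);
  translate([173, 20, 20]) cube([20, 478, 122]);
}
translate([693, 180, 847]) {
  cube([171, 500, 10]);
  translate([0, 0, 10]) cube([171, 10, 237]);
  translate([0, 490, 10]) cube([171, 10, 237]);
  translate([0, 10, 10]) cube([10, 480, 237]);
  translate([161, 10, 10]) cube([10, 480, 237]);
}
translate([699, 181, 1094]) {
  cube([159, 498, 24]);
  translate([0, 0, 24]) cube([159, 24, 92]);
  translate([0, 474, 24]) cube([159, 24, 92]);
  translate([0, 24, 24]) cube([24, 450, 92]);
  translate([135, 24, 24]) cube([24, 450, 92]);
}
translate([706, 203, 1210]) {
  cube([145, 454, 13]);
  translate([0, 0, 13]) cube([145, 13, 201]);
  translate([0, 441, 13]) cube([145, 13, 201]);
  translate([0, 13, 13]) cube([13, 428, 201]);
  translate([132, 13, 13]) cube([13, 428, 201]);
}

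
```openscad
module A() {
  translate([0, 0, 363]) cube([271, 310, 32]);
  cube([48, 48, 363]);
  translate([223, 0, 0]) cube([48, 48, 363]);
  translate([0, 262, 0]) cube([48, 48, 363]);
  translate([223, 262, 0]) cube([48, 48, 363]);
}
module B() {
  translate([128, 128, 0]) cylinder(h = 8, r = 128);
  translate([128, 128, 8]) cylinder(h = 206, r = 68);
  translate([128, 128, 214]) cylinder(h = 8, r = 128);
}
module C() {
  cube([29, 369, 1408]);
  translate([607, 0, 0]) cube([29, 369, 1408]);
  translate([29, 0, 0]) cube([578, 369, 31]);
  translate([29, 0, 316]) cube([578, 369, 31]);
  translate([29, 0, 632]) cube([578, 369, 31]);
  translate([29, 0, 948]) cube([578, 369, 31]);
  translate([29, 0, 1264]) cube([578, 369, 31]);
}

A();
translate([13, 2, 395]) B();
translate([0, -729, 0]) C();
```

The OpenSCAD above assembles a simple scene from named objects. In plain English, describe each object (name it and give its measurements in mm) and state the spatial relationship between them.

A is a simple wooden stool: a rectangular seat 271 mm (x) by 310 mm (y), 32 mm thick, top face at z = 395 mm, on four square legs, each 48×48 mm in cross-section. The legs rest on z = 0, each flush with a corner of the seat.

B is a spool: two coaxial disc flanges of radius 128 mm and thickness 8 mm, joined by a core cylinder of radius 68 mm and height 206 mm. The lower flange rests on z = 0 and the three cylinders share a vertical axis.

C is a bookshelf 636 mm wide overall, 369 mm deep and 1408 mm tall. The two sides are 29 mm thick vertical panels. 5 horizontal shelves of 31 mm thickness span between the inner faces of the sides; the lowest shelf sits on the floor and shelves are stacked with a clear vertical gap of 285 mm between each pair.

The spool is on top of the stool. The bookshelf is on the floor beside the stool on its −y side.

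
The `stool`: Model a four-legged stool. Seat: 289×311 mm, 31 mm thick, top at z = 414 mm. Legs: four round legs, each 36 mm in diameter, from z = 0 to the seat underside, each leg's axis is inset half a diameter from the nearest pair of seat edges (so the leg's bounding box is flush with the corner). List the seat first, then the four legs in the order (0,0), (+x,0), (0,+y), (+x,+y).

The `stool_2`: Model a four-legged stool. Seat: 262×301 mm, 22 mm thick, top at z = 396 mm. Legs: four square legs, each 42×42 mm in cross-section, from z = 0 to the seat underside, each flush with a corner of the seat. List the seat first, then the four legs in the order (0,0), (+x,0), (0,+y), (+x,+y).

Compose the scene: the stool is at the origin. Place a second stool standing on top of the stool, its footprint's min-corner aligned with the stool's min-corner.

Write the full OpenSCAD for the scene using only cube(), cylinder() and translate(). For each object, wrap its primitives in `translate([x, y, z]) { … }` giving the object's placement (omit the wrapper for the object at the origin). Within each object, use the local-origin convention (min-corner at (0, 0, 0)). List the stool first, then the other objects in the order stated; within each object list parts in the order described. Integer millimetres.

translate([0, 0, 383]) cube([289, 311, 31]);
translate([18, 18, 0]) cylinder(h = 383, r = 18);
translate([271, 18, 0]) cylinder(h = 383, r = 18);
translate([18, 293, 0]) cylinder(h = 383, r = 18);
translate([271, 293, 0]) cylinder(h = 383, r = 18);
translate([0, 0, 414]) {
  translate([0, 0, 374]) cube([262, 301, 22]);
  cube([42, 42, 374]);
  translate([220, 0, 0]) cube([42, 42, 374]);
  translate([0, 259, 0]) cube([42, 42, 374]);
  translate([220, 259, 0]) cube([42, 42, 374]);
}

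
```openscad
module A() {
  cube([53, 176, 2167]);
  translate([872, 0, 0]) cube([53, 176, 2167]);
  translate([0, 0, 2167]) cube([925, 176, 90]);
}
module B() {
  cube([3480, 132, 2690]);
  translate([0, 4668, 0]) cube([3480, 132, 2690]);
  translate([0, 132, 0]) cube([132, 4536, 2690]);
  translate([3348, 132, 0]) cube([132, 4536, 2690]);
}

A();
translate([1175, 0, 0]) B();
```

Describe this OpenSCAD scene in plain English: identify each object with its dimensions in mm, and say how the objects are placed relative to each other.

A is a door frame. The clear opening is 819 mm wide and 2167 mm high. Two 53 mm wide jambs, 176 mm deep, stand either side of the opening from the floor to the top of the opening. A 90 mm thick head sits across the top of both jambs, spanning the full outside width of the frame.

B is the wall frame of a small rectangular building: four walls, each 2690 mm tall and 132 mm thick, enclosing a footprint 3480 mm (x) by 4800 mm (y) outside-to-outside, with no floor or roof. The front and back walls (the −y and +y sides) span the full width; the two side walls fit between them.

The house frame is on the floor beside the door frame on its +x side.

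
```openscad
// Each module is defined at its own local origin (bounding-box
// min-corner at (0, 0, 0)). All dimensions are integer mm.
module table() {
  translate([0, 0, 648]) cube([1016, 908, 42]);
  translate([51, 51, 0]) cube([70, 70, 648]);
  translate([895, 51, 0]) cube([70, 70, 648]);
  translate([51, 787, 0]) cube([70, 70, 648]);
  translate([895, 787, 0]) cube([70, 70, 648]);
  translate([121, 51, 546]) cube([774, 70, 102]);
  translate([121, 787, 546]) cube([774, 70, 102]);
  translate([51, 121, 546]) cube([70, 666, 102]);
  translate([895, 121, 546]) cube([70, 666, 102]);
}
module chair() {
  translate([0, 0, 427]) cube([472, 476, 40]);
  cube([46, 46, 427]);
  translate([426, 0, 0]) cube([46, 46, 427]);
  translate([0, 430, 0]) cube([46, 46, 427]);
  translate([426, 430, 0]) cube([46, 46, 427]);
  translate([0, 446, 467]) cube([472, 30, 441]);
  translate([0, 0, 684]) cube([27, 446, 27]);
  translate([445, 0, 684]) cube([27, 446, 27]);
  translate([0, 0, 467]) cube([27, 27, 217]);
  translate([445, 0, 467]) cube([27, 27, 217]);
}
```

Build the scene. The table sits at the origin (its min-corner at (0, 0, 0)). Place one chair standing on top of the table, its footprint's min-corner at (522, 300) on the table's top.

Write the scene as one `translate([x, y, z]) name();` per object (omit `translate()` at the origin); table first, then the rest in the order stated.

table();
translate([522, 300, 690]) chair();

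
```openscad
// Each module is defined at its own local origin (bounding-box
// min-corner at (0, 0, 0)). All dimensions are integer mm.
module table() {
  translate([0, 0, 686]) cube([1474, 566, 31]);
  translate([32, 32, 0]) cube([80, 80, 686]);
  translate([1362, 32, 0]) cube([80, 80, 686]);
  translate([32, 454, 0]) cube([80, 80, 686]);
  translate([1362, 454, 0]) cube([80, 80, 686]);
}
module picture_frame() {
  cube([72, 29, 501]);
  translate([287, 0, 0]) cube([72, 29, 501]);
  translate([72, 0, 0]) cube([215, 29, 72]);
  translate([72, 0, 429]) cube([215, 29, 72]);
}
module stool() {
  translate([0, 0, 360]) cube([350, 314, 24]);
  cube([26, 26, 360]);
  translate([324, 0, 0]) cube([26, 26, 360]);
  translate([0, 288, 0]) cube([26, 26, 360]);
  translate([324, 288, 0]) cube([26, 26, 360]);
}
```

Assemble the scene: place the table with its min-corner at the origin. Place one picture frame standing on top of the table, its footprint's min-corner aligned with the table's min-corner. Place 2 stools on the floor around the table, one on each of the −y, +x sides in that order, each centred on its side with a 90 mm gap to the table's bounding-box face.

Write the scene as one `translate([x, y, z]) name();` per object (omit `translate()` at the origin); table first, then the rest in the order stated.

table();
translate([0, 0, 717]) picture_frame();
translate([562, -404, 0]) stool();
translate([1564, 126, 0]) stool();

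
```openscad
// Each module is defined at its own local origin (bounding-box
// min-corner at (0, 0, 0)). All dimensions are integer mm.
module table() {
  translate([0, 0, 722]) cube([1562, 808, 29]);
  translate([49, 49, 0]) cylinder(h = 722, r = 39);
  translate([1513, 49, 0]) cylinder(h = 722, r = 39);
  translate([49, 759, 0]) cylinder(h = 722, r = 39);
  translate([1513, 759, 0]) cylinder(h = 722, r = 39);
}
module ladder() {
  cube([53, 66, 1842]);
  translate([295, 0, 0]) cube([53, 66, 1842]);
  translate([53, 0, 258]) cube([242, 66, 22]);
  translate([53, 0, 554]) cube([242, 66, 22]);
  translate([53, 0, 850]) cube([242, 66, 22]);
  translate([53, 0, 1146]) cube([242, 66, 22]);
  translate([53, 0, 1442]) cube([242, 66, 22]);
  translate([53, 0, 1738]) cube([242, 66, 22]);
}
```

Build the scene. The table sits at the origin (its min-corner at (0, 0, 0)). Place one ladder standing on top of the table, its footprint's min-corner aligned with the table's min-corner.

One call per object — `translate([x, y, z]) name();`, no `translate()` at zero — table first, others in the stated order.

table();
translate([0, 0, 751]) ladder();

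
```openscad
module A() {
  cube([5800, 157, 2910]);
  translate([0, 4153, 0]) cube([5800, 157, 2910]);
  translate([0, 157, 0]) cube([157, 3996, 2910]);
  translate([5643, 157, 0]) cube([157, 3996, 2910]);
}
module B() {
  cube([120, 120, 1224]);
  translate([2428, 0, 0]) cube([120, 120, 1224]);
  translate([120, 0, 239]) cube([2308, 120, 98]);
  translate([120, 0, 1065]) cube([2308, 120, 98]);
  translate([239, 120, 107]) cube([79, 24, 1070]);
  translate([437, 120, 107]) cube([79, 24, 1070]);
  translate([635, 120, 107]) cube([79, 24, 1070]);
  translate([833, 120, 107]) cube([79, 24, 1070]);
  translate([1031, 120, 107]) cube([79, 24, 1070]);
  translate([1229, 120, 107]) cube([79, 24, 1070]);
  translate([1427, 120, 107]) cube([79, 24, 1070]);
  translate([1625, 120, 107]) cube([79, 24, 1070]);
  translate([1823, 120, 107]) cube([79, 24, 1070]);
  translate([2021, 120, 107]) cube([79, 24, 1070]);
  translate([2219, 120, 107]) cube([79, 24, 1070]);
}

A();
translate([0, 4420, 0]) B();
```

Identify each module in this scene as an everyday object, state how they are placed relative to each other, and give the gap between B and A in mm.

A is a house frame. B is a fence section. The fence section is on the floor beside the house frame on its +y side. The gap between the fence section and the house frame is 110 mm.

The fence section's nearest face is 110 mm from the house frame's +y face.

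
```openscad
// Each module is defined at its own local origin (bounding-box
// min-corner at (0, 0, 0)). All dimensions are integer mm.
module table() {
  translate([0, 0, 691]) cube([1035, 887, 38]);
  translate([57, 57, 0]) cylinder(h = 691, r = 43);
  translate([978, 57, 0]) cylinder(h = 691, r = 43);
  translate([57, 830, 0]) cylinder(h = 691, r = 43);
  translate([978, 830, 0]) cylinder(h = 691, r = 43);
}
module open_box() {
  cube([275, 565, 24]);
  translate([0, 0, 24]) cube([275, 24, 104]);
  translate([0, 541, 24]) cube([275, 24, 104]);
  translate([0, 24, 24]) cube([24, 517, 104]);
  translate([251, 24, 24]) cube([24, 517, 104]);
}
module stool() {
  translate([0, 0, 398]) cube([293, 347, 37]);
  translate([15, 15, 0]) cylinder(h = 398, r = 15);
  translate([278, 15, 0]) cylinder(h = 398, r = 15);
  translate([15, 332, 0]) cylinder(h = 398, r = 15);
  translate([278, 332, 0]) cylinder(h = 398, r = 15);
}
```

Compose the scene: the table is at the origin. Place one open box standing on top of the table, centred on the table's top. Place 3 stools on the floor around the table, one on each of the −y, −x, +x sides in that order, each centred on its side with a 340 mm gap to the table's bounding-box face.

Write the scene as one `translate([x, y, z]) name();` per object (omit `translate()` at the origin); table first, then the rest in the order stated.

table();
translate([380, 161, 729]) open_box();
translate([371, -687, 0]) stool();
translate([-633, 270, 0]) stool();
translate([1375, 270, 0]) stool();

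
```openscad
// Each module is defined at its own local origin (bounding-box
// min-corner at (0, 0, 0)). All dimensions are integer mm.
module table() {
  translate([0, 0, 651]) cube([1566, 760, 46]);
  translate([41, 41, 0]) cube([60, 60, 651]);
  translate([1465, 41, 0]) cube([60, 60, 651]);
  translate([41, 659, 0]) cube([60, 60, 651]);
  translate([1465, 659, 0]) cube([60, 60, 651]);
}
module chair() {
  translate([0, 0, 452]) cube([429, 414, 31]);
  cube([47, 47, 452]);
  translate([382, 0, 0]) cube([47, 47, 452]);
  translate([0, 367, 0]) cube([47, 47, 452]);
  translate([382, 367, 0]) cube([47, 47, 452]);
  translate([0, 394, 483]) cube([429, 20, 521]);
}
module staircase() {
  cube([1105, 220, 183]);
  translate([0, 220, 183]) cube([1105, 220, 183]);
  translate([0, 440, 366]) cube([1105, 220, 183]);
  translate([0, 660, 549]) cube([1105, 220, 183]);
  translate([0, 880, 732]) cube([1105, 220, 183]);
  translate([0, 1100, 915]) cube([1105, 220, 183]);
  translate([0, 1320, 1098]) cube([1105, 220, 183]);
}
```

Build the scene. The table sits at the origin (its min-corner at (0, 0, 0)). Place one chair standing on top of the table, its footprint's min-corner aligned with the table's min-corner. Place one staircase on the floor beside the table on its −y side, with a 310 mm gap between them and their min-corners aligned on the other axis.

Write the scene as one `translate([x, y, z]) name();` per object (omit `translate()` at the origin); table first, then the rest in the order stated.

table();
translate([0, 0, 697]) chair();
translate([0, -1850, 0]) staircase();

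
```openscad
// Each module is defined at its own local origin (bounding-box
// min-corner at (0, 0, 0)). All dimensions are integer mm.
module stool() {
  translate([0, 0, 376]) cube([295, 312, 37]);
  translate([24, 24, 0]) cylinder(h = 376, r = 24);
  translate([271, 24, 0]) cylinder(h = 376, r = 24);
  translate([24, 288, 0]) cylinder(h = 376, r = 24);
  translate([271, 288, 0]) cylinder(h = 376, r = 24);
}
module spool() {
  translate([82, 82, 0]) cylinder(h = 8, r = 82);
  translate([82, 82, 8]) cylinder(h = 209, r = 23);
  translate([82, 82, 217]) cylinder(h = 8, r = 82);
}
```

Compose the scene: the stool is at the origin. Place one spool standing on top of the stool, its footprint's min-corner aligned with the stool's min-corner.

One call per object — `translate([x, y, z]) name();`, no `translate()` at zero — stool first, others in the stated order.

stool();
translate([0, 0, 413]) spool();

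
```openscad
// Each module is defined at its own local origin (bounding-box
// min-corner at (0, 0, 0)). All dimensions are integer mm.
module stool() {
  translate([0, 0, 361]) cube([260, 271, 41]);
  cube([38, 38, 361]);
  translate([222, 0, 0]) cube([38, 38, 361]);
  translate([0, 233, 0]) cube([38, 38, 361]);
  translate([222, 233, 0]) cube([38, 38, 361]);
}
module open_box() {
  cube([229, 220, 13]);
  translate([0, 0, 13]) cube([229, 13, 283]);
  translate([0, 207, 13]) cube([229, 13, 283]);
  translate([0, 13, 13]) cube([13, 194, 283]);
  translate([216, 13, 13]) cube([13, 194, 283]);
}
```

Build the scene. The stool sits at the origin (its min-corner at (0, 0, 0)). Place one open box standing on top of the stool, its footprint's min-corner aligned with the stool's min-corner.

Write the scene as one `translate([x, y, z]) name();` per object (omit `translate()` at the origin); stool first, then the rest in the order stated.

stool();
translate([0, 0, 402]) open_box();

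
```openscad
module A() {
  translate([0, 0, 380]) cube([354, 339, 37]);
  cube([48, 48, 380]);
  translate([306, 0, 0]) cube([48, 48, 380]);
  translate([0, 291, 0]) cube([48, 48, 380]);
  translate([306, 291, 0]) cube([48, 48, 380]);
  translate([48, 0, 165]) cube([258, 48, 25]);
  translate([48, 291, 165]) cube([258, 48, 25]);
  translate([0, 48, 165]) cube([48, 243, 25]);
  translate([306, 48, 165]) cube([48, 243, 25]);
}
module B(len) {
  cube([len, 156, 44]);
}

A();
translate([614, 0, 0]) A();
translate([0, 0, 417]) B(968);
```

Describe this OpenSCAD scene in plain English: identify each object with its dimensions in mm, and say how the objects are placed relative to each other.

A is a simple wooden stool: a rectangular seat 354 mm (x) by 339 mm (y), 37 mm thick, top face at z = 417 mm, on four square legs, each 48×48 mm in cross-section. The legs rest on z = 0, each flush with a corner of the seat. Four stretchers, 48 mm wide and 25 mm tall, connect adjacent legs with their undersides at z = 165 mm, each running between the inner faces of the legs it joins and aligned with the legs' outer faces on the other axis.

B is a rectangular beam 968 mm long (x), 156 mm deep (y), 44 mm thick (z).

The beam spans the tops of two stools placed 260 mm apart, resting at z = 417 mm.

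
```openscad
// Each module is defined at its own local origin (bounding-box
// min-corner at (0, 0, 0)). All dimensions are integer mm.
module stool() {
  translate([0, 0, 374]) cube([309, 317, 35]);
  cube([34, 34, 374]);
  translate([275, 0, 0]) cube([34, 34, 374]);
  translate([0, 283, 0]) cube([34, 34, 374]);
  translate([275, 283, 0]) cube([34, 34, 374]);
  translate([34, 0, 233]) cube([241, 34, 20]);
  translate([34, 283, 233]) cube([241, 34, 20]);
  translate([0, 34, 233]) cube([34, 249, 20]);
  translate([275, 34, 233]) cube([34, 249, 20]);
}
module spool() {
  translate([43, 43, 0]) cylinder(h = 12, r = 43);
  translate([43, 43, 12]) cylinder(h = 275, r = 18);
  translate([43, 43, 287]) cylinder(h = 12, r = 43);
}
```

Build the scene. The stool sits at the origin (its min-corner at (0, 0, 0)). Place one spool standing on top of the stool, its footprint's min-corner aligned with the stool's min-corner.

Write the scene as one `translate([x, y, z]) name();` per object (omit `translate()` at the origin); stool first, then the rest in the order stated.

stool();
translate([0, 0, 409]) spool();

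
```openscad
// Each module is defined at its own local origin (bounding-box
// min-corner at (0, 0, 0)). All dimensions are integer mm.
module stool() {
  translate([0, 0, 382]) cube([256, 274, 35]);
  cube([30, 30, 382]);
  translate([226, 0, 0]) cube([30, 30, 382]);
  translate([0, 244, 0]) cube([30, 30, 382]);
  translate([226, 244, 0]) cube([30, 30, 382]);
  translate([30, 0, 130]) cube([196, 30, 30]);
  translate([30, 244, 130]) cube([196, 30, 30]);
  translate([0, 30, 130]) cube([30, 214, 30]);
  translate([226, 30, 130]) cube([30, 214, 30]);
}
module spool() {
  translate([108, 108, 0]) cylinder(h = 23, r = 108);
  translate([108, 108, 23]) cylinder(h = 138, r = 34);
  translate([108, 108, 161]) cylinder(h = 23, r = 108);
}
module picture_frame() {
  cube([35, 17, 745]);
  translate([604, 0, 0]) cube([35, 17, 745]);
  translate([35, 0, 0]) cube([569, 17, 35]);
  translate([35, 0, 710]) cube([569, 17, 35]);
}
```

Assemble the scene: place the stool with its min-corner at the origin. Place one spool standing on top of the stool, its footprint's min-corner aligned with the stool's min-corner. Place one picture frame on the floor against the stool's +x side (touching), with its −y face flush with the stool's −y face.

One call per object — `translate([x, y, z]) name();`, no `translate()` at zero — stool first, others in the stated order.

stool();
translate([0, 0, 417]) spool();
translate([256, 0, 0]) picture_frame();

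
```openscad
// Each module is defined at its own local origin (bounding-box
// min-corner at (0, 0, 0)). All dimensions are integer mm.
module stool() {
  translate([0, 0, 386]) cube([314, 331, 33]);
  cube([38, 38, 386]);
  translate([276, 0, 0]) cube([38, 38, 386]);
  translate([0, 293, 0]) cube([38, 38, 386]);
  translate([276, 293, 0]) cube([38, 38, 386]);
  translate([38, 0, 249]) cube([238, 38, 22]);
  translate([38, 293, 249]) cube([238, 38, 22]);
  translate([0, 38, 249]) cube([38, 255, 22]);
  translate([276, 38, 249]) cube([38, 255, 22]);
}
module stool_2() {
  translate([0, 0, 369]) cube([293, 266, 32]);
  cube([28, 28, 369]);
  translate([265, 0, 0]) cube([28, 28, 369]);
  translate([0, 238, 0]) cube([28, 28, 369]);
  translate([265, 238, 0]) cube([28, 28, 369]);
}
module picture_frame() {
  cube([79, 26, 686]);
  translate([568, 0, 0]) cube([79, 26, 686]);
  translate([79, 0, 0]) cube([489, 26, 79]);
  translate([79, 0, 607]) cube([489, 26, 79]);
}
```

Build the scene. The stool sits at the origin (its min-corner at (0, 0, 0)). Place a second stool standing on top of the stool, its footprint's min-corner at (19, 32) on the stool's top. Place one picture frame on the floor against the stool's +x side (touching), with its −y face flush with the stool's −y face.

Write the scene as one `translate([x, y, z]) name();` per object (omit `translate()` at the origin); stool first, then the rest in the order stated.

stool();
translate([19, 32, 419]) stool_2();
translate([314, 0, 0]) picture_frame();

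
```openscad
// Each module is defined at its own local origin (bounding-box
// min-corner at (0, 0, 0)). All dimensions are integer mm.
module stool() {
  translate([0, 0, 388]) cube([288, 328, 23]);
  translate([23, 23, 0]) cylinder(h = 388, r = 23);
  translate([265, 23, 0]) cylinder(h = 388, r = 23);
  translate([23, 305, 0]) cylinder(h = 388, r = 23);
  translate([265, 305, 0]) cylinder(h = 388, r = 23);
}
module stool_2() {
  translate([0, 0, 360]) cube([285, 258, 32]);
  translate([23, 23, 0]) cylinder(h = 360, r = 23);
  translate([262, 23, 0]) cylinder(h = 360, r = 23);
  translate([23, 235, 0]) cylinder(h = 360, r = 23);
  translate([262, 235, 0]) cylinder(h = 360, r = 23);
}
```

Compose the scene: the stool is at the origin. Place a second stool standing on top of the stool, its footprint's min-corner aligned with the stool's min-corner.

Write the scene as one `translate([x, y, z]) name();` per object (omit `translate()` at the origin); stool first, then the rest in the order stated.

stool();
translate([0, 0, 411]) stool_2();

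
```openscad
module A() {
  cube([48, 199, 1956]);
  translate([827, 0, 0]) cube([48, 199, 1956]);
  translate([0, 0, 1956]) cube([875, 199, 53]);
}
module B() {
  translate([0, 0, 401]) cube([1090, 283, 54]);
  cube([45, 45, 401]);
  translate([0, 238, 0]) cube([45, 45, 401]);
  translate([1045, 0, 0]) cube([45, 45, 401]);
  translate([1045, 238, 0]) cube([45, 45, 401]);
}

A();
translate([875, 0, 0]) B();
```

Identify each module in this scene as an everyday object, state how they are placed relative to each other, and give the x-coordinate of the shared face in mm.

The door frame's +x face and the bench's −x face are both at x = 875 mm.

A is a door frame. B is a bench. The bench is against the door frame's +x side, with their −y faces flush. The x-coordinate of the shared face is 875 mm.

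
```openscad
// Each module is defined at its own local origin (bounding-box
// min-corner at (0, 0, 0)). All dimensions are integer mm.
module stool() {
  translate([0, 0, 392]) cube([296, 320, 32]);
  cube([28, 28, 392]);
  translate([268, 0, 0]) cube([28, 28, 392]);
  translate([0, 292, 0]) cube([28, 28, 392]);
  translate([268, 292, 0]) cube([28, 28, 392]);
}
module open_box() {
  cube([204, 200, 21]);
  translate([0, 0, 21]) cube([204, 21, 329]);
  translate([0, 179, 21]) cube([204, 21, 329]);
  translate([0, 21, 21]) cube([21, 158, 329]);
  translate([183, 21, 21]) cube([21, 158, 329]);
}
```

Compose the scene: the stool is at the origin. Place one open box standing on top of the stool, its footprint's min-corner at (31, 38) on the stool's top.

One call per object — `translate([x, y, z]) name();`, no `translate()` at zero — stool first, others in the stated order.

stool();
translate([31, 38, 424]) open_box();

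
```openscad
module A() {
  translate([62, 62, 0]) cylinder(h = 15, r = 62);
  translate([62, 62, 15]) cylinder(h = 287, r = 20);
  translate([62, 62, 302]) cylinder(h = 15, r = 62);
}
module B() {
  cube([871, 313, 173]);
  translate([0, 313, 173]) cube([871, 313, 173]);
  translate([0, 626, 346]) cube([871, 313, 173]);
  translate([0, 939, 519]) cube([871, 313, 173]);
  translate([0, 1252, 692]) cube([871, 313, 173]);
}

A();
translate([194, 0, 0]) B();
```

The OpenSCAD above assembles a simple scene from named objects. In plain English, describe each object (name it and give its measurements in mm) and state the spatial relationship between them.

A is a spool: two coaxial disc flanges of radius 62 mm and thickness 15 mm, joined by a core cylinder of radius 20 mm and height 287 mm. The lower flange rests on z = 0 and the three cylinders share a vertical axis.

B is a run of 5 identical solid stair steps. Each tread is 871×313 mm and each step block is 173 mm high. Step 1 rests on the floor; step k is offset from step 1 by (k−1)×313 mm in y and (k−1)×173 mm in z.

The staircase is on the floor beside the spool on its +x side.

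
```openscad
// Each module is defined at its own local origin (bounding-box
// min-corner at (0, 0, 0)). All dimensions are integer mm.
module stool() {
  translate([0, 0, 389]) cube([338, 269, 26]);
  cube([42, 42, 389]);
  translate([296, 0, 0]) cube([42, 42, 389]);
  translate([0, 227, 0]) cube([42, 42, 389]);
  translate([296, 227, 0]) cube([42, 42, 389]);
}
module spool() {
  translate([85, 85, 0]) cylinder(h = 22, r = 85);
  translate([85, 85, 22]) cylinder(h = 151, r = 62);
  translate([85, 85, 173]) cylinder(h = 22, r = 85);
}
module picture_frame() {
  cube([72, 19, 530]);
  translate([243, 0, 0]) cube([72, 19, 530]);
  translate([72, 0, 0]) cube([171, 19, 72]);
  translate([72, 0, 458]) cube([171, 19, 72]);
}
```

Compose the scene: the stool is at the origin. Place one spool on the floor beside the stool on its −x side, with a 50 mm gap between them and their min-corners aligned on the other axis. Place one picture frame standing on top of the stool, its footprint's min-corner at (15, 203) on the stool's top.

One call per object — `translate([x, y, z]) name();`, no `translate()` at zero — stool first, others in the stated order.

stool();
translate([-220, 0, 0]) spool();
translate([15, 203, 415]) picture_frame();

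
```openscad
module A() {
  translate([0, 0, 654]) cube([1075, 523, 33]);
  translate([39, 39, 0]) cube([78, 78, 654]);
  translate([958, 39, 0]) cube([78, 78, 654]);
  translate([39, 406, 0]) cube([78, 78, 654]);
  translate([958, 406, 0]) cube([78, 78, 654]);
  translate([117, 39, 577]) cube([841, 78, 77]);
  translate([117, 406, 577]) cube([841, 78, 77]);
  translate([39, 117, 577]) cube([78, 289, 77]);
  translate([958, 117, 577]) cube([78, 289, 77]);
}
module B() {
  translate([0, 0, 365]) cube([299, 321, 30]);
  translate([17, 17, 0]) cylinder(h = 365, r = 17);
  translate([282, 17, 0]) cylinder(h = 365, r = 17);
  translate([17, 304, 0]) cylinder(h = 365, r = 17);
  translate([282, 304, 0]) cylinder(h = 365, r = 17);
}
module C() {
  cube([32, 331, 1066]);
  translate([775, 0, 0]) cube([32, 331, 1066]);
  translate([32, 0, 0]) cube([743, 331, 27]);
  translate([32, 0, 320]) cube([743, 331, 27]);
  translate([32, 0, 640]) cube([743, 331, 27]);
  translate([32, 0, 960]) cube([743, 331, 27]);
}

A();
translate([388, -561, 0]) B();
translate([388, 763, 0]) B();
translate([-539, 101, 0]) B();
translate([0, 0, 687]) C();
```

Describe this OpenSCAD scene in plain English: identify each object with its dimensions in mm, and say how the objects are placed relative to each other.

A is a table: top 1075 mm (x) × 523 mm (y), 33 mm thick, upper face at z = 687 mm, on four 78×78 mm square legs, each inset 39 mm from the nearest pair of top edges, running from z = 0 to the bottom of the top. Four apron rails, 78 mm thick and 77 mm tall, run between adjacent legs with their top edges flush with the underside of the top and their outer faces flush with the legs' outer faces.

B is a four-legged stool. The seat is a 299×321×30 mm slab whose top surface is at z = 395 mm; four round legs, each 34 mm in diameter, run from the floor (z = 0) to the underside of the seat, each leg's axis is inset half a diameter from the nearest pair of seat edges (so the leg's bounding box is flush with the corner).

C is an open bookshelf. Two side panels, each 32 mm thick, 331 mm deep and 1066 mm tall, stand 807 mm apart (outside-to-outside). Between them sit 4 shelves, each 27 mm thick and 331 mm deep, spanning the full gap between the sides. The bottom shelf rests on the floor (its underside at z = 0) and the clear gap between one shelf's top and the next shelf's underside is 293 mm.

Three stools sit around the table at the −y, +y, −x sides. The bookshelf is on top of the table.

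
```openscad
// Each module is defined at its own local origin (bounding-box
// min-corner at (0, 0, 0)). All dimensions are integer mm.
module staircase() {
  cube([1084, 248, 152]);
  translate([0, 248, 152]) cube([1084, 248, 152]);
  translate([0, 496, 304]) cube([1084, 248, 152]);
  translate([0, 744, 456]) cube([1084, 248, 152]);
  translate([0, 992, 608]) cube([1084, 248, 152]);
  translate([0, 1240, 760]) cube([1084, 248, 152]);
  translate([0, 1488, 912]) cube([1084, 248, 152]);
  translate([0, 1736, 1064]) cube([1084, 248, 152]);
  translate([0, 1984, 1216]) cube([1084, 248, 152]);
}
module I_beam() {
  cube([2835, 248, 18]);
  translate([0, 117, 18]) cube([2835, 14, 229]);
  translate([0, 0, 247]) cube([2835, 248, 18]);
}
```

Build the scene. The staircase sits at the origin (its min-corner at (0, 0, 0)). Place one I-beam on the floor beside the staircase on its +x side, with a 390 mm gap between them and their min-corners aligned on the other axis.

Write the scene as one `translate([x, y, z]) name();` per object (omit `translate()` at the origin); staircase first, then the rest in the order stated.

staircase();
translate([1474, 0, 0]) I_beam();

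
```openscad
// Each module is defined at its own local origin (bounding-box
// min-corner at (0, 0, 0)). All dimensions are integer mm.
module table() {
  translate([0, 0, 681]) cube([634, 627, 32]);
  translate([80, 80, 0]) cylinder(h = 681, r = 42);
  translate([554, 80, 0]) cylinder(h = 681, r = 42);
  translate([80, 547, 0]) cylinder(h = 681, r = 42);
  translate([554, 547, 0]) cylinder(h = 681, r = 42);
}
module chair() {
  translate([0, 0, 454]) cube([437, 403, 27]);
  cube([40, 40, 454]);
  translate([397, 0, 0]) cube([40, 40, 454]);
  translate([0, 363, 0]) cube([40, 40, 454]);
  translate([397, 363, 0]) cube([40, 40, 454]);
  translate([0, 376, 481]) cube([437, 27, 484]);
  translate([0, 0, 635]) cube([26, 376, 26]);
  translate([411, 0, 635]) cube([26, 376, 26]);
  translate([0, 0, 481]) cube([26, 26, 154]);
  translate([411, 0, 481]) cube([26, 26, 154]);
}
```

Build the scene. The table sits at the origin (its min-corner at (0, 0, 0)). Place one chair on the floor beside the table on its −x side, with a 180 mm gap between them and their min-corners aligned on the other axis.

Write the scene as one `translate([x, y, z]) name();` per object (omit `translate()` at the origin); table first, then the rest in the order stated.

table();
translate([-617, 0, 0]) chair();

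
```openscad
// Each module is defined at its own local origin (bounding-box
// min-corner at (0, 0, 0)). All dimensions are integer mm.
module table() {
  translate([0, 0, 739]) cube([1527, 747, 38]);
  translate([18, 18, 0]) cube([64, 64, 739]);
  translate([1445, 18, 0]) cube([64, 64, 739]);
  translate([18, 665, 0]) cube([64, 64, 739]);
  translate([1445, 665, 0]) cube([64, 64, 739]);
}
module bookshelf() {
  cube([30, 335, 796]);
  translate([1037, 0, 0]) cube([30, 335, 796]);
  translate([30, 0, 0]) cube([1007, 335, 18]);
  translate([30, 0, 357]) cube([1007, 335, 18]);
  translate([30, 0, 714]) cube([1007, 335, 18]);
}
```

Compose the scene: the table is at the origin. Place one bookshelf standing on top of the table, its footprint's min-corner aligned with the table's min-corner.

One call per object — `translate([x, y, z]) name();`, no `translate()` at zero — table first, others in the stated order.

table();
translate([0, 0, 777]) bookshelf();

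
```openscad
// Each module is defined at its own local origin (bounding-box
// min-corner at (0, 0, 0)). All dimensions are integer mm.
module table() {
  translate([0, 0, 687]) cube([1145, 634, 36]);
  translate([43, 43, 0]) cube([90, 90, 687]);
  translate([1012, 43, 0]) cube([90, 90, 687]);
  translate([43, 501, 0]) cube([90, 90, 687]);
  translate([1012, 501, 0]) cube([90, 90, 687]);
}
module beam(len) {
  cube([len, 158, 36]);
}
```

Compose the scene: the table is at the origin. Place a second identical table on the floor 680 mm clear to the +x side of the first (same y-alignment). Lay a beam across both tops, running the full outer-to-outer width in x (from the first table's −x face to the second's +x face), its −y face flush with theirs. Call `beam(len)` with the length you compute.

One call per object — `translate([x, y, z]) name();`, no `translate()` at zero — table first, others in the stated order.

table();
translate([1825, 0, 0]) table();
translate([0, 0, 723]) beam(2970);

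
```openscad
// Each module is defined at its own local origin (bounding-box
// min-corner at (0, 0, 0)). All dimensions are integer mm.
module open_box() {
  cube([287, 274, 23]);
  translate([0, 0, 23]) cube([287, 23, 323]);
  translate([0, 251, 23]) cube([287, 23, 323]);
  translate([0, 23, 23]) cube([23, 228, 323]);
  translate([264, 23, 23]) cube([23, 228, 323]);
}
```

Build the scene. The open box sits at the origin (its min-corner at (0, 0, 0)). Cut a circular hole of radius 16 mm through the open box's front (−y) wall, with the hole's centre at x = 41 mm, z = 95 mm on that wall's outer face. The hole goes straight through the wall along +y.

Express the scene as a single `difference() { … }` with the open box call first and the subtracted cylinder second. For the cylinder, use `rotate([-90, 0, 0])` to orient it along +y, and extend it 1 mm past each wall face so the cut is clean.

difference() {
  open_box();
  translate([41, -1, 95]) rotate([-90, 0, 0]) cylinder(h = 25, r = 16);
}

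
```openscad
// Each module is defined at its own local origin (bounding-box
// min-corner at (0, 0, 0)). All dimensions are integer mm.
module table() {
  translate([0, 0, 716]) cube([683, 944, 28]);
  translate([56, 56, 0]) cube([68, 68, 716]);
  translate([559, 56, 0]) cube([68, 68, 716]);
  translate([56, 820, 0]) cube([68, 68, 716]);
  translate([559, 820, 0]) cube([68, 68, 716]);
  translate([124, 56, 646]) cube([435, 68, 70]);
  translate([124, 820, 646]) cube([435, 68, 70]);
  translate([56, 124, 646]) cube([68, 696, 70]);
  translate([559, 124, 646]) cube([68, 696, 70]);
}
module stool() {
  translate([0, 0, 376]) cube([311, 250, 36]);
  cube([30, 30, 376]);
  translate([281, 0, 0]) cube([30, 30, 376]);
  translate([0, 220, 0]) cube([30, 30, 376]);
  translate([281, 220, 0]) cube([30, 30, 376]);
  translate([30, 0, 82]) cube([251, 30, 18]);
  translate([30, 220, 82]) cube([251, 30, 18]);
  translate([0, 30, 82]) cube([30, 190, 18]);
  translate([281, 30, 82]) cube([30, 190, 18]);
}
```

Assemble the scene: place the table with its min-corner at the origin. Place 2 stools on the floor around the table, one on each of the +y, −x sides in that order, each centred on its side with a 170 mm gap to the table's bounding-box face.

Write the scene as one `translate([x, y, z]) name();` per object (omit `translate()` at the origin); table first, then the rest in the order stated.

table();
translate([186, 1114, 0]) stool();
translate([-481, 347, 0]) stool();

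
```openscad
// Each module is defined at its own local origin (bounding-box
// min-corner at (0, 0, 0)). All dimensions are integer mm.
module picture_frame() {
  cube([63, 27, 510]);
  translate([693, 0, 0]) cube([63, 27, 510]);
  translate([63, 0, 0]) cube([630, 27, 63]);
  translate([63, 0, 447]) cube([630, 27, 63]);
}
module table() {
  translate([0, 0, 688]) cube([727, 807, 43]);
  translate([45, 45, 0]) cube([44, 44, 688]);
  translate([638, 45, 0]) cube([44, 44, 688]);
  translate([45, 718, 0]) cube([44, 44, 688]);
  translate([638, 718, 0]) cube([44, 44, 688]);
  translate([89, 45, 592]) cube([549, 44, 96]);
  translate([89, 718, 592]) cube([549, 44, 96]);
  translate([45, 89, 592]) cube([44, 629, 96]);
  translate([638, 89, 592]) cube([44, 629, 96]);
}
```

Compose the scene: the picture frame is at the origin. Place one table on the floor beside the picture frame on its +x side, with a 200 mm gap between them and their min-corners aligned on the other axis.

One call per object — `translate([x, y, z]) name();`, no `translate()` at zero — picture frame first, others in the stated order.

picture_frame();
translate([956, 0, 0]) table();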